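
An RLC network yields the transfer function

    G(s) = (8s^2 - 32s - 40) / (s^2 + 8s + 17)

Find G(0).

Set s = 0: G(0) = (-40) / (17) = -40/17.

G(0) = -40/17 ≈ -2.353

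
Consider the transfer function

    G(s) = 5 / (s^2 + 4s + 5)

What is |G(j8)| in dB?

Substitute s = j8: numerator = 5, denominator = -59 + j32.
|G(j8)| = |5| / |-59 + j32| = 5 / 67.119 ≈ 0.07449.
In decibels: 20·log₁₀(0.07449) ≈ -22.6 dB.

|G(j8)|_dB ≈ -22.6 dB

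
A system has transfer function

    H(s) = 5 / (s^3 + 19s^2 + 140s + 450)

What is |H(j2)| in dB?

|H(j2)|_dB ≈ -39.3 dB

Substitute s = j2: numerator = 5, denominator = 374 + j272.
|H(j2)| = |5| / |374 + j272| = 5 / 462.45 ≈ 0.01081.
In decibels: 20·log₁₀(0.01081) ≈ -39.3 dB.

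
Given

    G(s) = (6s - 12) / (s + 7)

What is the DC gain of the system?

Set s = 0: G(0) = (-12) / (7) = -12/7.

G(0) = -12/7 ≈ -1.714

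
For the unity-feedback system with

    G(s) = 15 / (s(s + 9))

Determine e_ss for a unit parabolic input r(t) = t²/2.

e_ss = ∞

G(s) has one pole at the origin.
This is a Type 1 system; Ka = lim_{s→0} s^2·G(s) = 0, so the steady-state error for a parabola input is infinite.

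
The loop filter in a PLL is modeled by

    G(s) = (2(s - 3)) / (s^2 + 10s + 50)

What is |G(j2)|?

|G(j2)| ≈ 0.1438

Substitute s = j2: numerator = -6 + j4, denominator = 46 + j20.
|G(j2)| = |-6 + j4| / |46 + j20| = 7.2111 / 50.160 ≈ 0.1438.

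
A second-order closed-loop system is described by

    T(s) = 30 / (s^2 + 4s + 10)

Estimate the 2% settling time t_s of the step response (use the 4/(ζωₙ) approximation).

t_s ≈ 2 s

Comparing s^2 + 4s + 10 to s^2 + 2ζωₙs + ωₙ²: ωₙ = √10 ≈ 3.162 rad/s and ζ = 4/(2·√10) ≈ 0.6325.
ζωₙ = 4/2 = 2, so t_s ≈ 4/(ζωₙ) = 4/2 = 2 s.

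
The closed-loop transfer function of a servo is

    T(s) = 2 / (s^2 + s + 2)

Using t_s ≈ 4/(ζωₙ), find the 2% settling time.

t_s ≈ 8 s

Comparing s^2 + s + 2 to s^2 + 2ζωₙs + ωₙ²: ωₙ = √2 ≈ 1.414 rad/s and ζ = 1/(2·√2) ≈ 0.3536.
ζωₙ = 1/2 = 0.5, so t_s ≈ 4/(ζωₙ) = 4/0.5 = 8 s.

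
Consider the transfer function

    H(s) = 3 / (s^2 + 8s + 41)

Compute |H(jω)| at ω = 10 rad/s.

Substitute s = j10: numerator = 3, denominator = -59 + j80.
|H(j10)| = |3| / |-59 + j80| = 3 / 99.403 ≈ 0.03018.

|H(j10)| ≈ 0.03018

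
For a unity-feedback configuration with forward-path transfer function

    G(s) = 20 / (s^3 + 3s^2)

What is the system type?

Type 2

Factor s from the denominator: s^3 + 3s^2 = s^2·(s + 3).
There are 2 poles at the origin, so the system is Type 2.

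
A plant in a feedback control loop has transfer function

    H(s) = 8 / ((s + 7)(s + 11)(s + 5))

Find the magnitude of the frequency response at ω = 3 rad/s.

Substitute s = j3: numerator = 8, denominator = 178 + j474.
|H(j3)| = |8| / |178 + j474| = 8 / 506.32 ≈ 0.01580.

|H(j3)| ≈ 0.01580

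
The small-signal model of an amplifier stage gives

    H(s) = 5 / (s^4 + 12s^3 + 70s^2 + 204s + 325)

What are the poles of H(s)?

The poles are the roots of the denominator s^4 + 12s^3 + 70s^2 + 204s + 325 = 0.
No real roots exist; factor into two real quadratics: (s^2 + 8s + 25)(s^2 + 4s + 13) = 0.
Each quadratic gives a conjugate pair via the quadratic formula.

s = -4 ± 3j, -2 ± 3j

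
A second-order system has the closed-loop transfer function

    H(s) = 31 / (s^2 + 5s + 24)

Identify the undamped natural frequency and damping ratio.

ωₙ ≈ 4.899 rad/s, ζ ≈ 0.5103

Compare the denominator to the standard form s^2 + 2ζωₙs + ωₙ².
ωₙ² = 24, so ωₙ = √24 ≈ 4.899 rad/s.
2ζωₙ = 5, so ζ = 5/(2·√24) ≈ 0.5103.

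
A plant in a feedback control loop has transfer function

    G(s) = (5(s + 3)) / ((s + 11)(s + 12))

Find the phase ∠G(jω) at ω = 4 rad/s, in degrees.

At s = j4: numerator = 15 + j20, denominator = 116 + j92.
∠G = ∠num − ∠den = 53.130° − (38.418°) = 14.71°.

∠G(j4) ≈ 14.71°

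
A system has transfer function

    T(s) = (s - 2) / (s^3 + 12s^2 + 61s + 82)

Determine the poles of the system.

s = -5 ± 4j, -2

The poles are the roots of the denominator s^3 + 12s^2 + 61s + 82 = 0.
Trying s = -2: the polynomial evaluates to 0, so (s + 2) is a factor.
Dividing out leaves s^2 + 10s + 41 = 0.
The quadratic formula then gives s = -5 ± 4j.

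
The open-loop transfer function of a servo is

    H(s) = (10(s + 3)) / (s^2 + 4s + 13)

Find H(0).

At s = 0 each factor (s + a) contributes a and each (s^2 + bs + c) contributes c.
H(0) = 10·(3) / ((13)) = 30/13 = 30/13.

H(0) = 30/13 ≈ 2.308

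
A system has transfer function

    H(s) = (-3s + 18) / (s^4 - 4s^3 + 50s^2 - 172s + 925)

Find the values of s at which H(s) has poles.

The poles are the roots of the denominator s^4 - 4s^3 + 50s^2 - 172s + 925 = 0.
No real roots exist; factor into two real quadratics: (s^2 - 6s + 25)(s^2 + 2s + 37) = 0.
Each quadratic gives a conjugate pair via the quadratic formula.

s = 3 ± 4j, -1 ± 6j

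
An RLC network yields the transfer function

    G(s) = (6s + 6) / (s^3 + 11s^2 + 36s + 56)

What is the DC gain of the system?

G(0) = 3/28 ≈ 0.1071

Set s = 0: G(0) = (6) / (56) = 3/28.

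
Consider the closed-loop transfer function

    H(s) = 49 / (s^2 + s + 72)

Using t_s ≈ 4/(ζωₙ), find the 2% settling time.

t_s ≈ 8 s

Comparing s^2 + s + 72 to s^2 + 2ζωₙs + ωₙ²: ωₙ = √72 ≈ 8.485 rad/s and ζ = 1/(2·√72) ≈ 0.05893.
ζωₙ = 1/2 = 0.5, so t_s ≈ 4/(ζωₙ) = 4/0.5 = 8 s.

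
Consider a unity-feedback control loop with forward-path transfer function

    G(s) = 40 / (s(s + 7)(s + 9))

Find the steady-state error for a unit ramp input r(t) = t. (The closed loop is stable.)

e_ss = 1.575

G(s) has one pole at the origin.
This is a Type 1 system. Kv = lim_{s→0} s·G(s) = 40/63.
e_ss = 1/Kv = 1/(40/63) = 63/40 ≈ 1.575.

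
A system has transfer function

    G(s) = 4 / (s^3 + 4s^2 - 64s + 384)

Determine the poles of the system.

The poles are the roots of the denominator s^3 + 4s^2 - 64s + 384 = 0.
Trying s = -12: the polynomial evaluates to 0, so (s + 12) is a factor.
Dividing out leaves s^2 - 8s + 32 = 0.
The quadratic formula then gives s = 4 ± 4j.

s = 4 + 4j, 4 - 4j, -12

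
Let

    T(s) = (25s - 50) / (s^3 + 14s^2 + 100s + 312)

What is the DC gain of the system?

Set s = 0: T(0) = (-50) / (312) = -25/156.

T(0) = -25/156 ≈ -0.1603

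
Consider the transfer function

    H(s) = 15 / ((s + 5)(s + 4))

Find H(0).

H(0) = 3/4 ≈ 0.7500

At s = 0 each factor (s + a) contributes a and each (s^2 + bs + c) contributes c.
H(0) = 15·1 / ((5) · (4)) = 15/20 = 3/4.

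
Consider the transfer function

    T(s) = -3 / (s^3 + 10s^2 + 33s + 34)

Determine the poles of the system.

s = -4 + j, -4 - j, -2

The poles are the roots of the denominator s^3 + 10s^2 + 33s + 34 = 0.
Trying s = -2: the polynomial evaluates to 0, so (s + 2) is a factor.
Dividing out leaves s^2 + 8s + 17 = 0.
The quadratic formula then gives s = -4 ± 1j.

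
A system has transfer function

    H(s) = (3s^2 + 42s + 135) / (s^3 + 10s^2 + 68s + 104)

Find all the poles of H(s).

The poles are the roots of the denominator s^3 + 10s^2 + 68s + 104 = 0.
Trying s = -2: the polynomial evaluates to 0, so (s + 2) is a factor.
Dividing out leaves s^2 + 8s + 52 = 0.
The quadratic formula then gives s = -4 ± 6j.

s = -4 + 6j, -4 - 6j, -2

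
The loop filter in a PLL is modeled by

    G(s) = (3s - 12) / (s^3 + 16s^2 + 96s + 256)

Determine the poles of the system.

The poles are the roots of the denominator s^3 + 16s^2 + 96s + 256 = 0.
Trying s = -8: the polynomial evaluates to 0, so (s + 8) is a factor.
Dividing out leaves s^2 + 8s + 32 = 0.
The quadratic formula then gives s = -4 ± 4j.

s = -4 + 4j, -4 - 4j, -8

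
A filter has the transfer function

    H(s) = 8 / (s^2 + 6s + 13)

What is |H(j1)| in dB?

Substitute s = j1: numerator = 8, denominator = 12 + j6.
|H(j1)| = |8| / |12 + j6| = 8 / 13.416 ≈ 0.5963.
In decibels: 20·log₁₀(0.5963) ≈ -4.49 dB.

|H(j1)|_dB ≈ -4.49 dB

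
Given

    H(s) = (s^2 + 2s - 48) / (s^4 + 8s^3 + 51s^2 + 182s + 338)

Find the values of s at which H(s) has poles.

s = -3 + 2j, -3 - 2j, -1 + 5j, -1 - 5j

The poles are the roots of the denominator s^4 + 8s^3 + 51s^2 + 182s + 338 = 0.
No real roots exist; factor into two real quadratics: (s^2 + 6s + 13)(s^2 + 2s + 26) = 0.
Each quadratic gives a conjugate pair via the quadratic formula.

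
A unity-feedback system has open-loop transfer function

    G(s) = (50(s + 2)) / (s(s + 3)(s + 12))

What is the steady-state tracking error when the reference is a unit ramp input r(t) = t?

G(s) has one pole at the origin.
This is a Type 1 system. Kv = lim_{s→0} s·G(s) = 100/36 = 25/9.
e_ss = 1/Kv = 1/(25/9) = 9/25 ≈ 0.3600.

e_ss = 0.3600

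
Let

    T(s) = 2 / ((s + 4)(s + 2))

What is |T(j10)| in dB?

|T(j10)|_dB ≈ -34.8 dB

Substitute s = j10: numerator = 2, denominator = -92 + j60.
|T(j10)| = |2| / |-92 + j60| = 2 / 109.84 ≈ 0.01821.
In decibels: 20·log₁₀(0.01821) ≈ -34.8 dB.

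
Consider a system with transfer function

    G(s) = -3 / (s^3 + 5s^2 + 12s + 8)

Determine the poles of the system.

s = -2 ± 2j, -1

The poles are the roots of the denominator s^3 + 5s^2 + 12s + 8 = 0.
Trying s = -1: the polynomial evaluates to 0, so (s + 1) is a factor.
Dividing out leaves s^2 + 4s + 8 = 0.
The quadratic formula then gives s = -2 ± 2j.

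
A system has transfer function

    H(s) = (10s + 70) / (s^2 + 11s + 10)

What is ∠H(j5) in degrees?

At s = j5: numerator = 70 + j50, denominator = -15 + j55.
∠H = ∠num − ∠den = 35.538° − (105.26°) = -69.72°.

∠H(j5) ≈ -69.72°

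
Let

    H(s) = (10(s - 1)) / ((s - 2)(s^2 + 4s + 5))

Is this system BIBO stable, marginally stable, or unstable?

unstable

The poles can be read from the denominator factors: s = 2, -2 ± j.
Since the pole(s) at s = 2 lie in the right half-plane, the system is unstable.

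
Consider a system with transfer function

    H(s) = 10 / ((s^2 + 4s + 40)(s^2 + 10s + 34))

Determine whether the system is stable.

The poles can be read from the denominator factors: s = -2 ± 6j, -5 ± 3j.
Since all poles lie strictly in the left half-plane, the system is stable.

stable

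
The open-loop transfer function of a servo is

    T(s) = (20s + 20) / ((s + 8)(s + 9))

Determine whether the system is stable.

stable

The poles can be read from the denominator factors: s = -8, -9.
Since all poles lie strictly in the left half-plane, the system is stable.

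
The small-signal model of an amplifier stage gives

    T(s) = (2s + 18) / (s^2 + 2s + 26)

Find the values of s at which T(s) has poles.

s = -1 + 5j, -1 - 5j

The poles are the roots of the denominator s^2 + 2s + 26 = 0.
Using the quadratic formula: s = (-2 ± √(-100))/2 = -1 ± 5j.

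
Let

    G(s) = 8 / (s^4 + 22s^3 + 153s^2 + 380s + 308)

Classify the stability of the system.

stable

The denominator s^4 + 22s^3 + 153s^2 + 380s + 308 factors as (s + 2)^2(s + 7)(s + 11), giving poles at s = -2, -2, -7, -11.
Since all poles lie strictly in the left half-plane, the system is stable.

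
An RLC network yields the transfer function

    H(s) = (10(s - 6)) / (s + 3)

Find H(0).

H(0) = -20

At s = 0 each factor (s + a) contributes a and each (s^2 + bs + c) contributes c.
H(0) = 10·(-6) / ((3)) = -60/3 = -20.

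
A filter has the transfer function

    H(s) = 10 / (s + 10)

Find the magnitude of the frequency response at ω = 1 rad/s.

|H(j1)| ≈ 0.9950

Substitute s = j1: numerator = 10, denominator = 10 + j1.
|H(j1)| = |10| / |10 + j1| = 10 / 10.050 ≈ 0.9950.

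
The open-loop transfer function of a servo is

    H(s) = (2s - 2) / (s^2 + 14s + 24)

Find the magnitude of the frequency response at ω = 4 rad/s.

Substitute s = j4: numerator = -2 + j8, denominator = 8 + j56.
|H(j4)| = |-2 + j8| / |8 + j56| = 8.2462 / 56.569 ≈ 0.1458.

|H(j4)| ≈ 0.1458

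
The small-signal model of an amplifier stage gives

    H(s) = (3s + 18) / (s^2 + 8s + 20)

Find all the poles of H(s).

The poles are the roots of the denominator s^2 + 8s + 20 = 0.
Using the quadratic formula: s = (-8 ± √(-16))/2 = -4 ± 2j.

s = -4 + 2j, -4 - 2j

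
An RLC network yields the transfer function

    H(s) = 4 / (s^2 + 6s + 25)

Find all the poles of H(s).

s = -3 ± 4j

The poles are the roots of the denominator s^2 + 6s + 25 = 0.
Using the quadratic formula: s = (-6 ± √(-64))/2 = -3 ± 4j.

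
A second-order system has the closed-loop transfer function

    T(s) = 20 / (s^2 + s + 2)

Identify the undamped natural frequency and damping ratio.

Compare the denominator to the standard form s^2 + 2ζωₙs + ωₙ².
ωₙ² = 2, so ωₙ = √2 ≈ 1.414 rad/s.
2ζωₙ = 1, so ζ = 1/(2·√2) ≈ 0.3536.
With ζ = 0.3536 the response is underdamped.

ωₙ ≈ 1.414 rad/s, ζ ≈ 0.3536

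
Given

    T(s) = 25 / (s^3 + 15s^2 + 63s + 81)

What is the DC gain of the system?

T(0) = 25/81 ≈ 0.3086

Set s = 0: T(0) = (25) / (81) = 25/81.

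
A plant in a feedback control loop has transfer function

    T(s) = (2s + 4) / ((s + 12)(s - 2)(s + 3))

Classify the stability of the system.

unstable

The poles can be read from the denominator factors: s = -12, 2, -3.
Since the pole(s) at s = 2 lie in the right half-plane, the system is unstable.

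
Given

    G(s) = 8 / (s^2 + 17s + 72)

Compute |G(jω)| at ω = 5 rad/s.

|G(j5)| ≈ 0.08236

Substitute s = j5: numerator = 8, denominator = 47 + j85.
|G(j5)| = |8| / |47 + j85| = 8 / 97.129 ≈ 0.08236.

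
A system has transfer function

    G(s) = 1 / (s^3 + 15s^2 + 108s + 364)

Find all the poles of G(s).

The poles are the roots of the denominator s^3 + 15s^2 + 108s + 364 = 0.
Trying s = -7: the polynomial evaluates to 0, so (s + 7) is a factor.
Dividing out leaves s^2 + 8s + 52 = 0.
The quadratic formula then gives s = -4 ± 6j.

s = -4 + 6j, -4 - 6j, -7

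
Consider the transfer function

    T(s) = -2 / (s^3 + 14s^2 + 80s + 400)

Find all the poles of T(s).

The poles are the roots of the denominator s^3 + 14s^2 + 80s + 400 = 0.
Trying s = -10: the polynomial evaluates to 0, so (s + 10) is a factor.
Dividing out leaves s^2 + 4s + 40 = 0.
The quadratic formula then gives s = -2 ± 6j.

s = -2 ± 6j, -10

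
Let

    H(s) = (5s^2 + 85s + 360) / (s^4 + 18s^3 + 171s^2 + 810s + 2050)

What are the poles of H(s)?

s = -4 ± 5j, -5 ± 5j

The poles are the roots of the denominator s^4 + 18s^3 + 171s^2 + 810s + 2050 = 0.
No real roots exist; factor into two real quadratics: (s^2 + 8s + 41)(s^2 + 10s + 50) = 0.
Each quadratic gives a conjugate pair via the quadratic formula.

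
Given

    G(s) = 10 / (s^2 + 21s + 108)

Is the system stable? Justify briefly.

stable

The denominator s^2 + 21s + 108 factors as (s + 9)(s + 12), giving poles at s = -9, -12.
Since all poles lie strictly in the left half-plane, the system is stable.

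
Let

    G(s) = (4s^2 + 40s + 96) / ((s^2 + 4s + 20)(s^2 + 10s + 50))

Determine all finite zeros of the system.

Set the numerator to zero: 4s^2 + 40s + 96 = 0, i.e. 4·(s^2 + 10s + 24) = 0.
Factoring: (s + 4)(s + 6) = 0.

s = -4, -6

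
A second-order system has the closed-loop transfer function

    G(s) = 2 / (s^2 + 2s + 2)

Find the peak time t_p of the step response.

Comparing s^2 + 2s + 2 to s^2 + 2ζωₙs + ωₙ²: ωₙ = √2 ≈ 1.414 rad/s and ζ = 2/(2·√2) ≈ 0.7071.
ζωₙ = 2/2 = 1, so ω_d = ωₙ√(1−ζ²) = √(ωₙ² − (ζωₙ)²) = √(2 − 1²) = √1 = 1 rad/s.
t_p = π/ω_d = π/1 ≈ 3.142 s.

t_p ≈ 3.142 s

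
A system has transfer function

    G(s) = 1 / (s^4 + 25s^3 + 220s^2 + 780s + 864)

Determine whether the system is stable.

stable

The denominator s^4 + 25s^3 + 220s^2 + 780s + 864 factors as (s + 2)(s + 9)(s + 8)(s + 6), giving poles at s = -2, -9, -8, -6.
Since all poles lie strictly in the left half-plane, the system is stable.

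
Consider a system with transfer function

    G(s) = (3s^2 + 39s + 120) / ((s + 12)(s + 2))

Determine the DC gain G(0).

G(0) = 5

Set s = 0: G(0) = (120) / (24) = 5.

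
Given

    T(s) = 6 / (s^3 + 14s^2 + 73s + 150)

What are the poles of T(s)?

s = -4 + 3j, -4 - 3j, -6

The poles are the roots of the denominator s^3 + 14s^2 + 73s + 150 = 0.
Trying s = -6: the polynomial evaluates to 0, so (s + 6) is a factor.
Dividing out leaves s^2 + 8s + 25 = 0.
The quadratic formula then gives s = -4 ± 3j.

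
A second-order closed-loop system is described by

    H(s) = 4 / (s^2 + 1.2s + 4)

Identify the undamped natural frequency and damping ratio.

Compare the denominator to the standard form s^2 + 2ζωₙs + ωₙ².
ωₙ² = 4, so ωₙ = 2 rad/s.
2ζωₙ = 1.2, so ζ = 1.2/(2·2) = 0.3.

ωₙ = 2 rad/s, ζ = 0.3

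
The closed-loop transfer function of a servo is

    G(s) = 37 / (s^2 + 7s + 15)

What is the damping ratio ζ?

ζ ≈ 0.9037

Compare the denominator to the standard form s^2 + 2ζωₙs + ωₙ².
ωₙ² = 15, so ωₙ = √15 ≈ 3.873 rad/s.
2ζωₙ = 7, so ζ = 7/(2·√15) ≈ 0.9037.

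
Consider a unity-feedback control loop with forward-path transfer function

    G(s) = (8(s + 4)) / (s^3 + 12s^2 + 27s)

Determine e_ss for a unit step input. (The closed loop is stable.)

e_ss = 0

G(s) has one pole at the origin.
This is a Type 1 system; for a step input the steady-state error is zero.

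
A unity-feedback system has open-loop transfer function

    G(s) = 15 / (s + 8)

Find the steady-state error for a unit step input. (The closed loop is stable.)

G(s) has no poles at the origin.
This is a Type 0 system. Kp = lim_{s→0} G(s) = 15/8.
e_ss = 1/(1 + Kp) = 1/(1 + 15/8) = 8/23 ≈ 0.3478.

e_ss = 0.3478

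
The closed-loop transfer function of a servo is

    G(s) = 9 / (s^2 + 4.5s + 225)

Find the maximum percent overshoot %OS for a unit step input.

Comparing s^2 + 4.5s + 225 to s^2 + 2ζωₙs + ωₙ²: ωₙ = 15 rad/s and ζ = 4.5/(2·15) = 0.15.
%OS = 100·exp(−πζ/√(1−ζ²)) = 100·exp(−π·0.15/√(1−0.15²)) ≈ 62.1%.

%OS ≈ 62.1%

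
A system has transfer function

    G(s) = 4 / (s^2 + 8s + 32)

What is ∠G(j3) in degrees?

∠G(j3) ≈ -46.22°

At s = j3: numerator = 4, denominator = 23 + j24.
∠G = ∠num − ∠den = 0° − (46.219°) = -46.22°.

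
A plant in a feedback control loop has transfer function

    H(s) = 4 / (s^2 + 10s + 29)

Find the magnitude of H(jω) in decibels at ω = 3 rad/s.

Substitute s = j3: numerator = 4, denominator = 20 + j30.
|H(j3)| = |4| / |20 + j30| = 4 / 36.056 ≈ 0.1109.
In decibels: 20·log₁₀(0.1109) ≈ -19.1 dB.

|H(j3)|_dB ≈ -19.1 dB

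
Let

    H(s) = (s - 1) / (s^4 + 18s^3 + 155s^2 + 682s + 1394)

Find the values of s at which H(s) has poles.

s = -4 ± 5j, -5 ± 3j

The poles are the roots of the denominator s^4 + 18s^3 + 155s^2 + 682s + 1394 = 0.
No real roots exist; factor into two real quadratics: (s^2 + 8s + 41)(s^2 + 10s + 34) = 0.
Each quadratic gives a conjugate pair via the quadratic formula.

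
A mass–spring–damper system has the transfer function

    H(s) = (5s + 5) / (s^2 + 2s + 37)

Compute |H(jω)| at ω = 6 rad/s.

|H(j6)| ≈ 2.526

Substitute s = j6: numerator = 5 + j30, denominator = 1 + j12.
|H(j6)| = |5 + j30| / |1 + j12| = 30.414 / 12.042 ≈ 2.526.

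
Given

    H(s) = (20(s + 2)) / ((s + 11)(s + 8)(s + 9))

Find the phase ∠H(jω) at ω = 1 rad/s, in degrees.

At s = j1: numerator = 40 + j20, denominator = 764 + j258.
∠H = ∠num − ∠den = 26.565° − (18.660°) = 7.905°.

∠H(j1) ≈ 7.905°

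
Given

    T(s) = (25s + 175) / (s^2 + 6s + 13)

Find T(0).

Set s = 0: T(0) = (175) / (13) = 175/13.

T(0) = 175/13 ≈ 13.46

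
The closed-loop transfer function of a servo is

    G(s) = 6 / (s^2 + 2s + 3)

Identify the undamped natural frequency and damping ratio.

Compare the denominator to the standard form s^2 + 2ζωₙs + ωₙ².
ωₙ² = 3, so ωₙ = √3 ≈ 1.732 rad/s.
2ζωₙ = 2, so ζ = 2/(2·√3) ≈ 0.5774.

ωₙ ≈ 1.732 rad/s, ζ ≈ 0.5774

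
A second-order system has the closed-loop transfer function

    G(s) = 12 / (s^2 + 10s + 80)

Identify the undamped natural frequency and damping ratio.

Compare the denominator to the standard form s^2 + 2ζωₙs + ωₙ².
ωₙ² = 80, so ωₙ = √80 ≈ 8.944 rad/s.
2ζωₙ = 10, so ζ = 10/(2·√80) ≈ 0.5590.
With ζ = 0.5590 the response is underdamped.

ωₙ ≈ 8.944 rad/s, ζ ≈ 0.5590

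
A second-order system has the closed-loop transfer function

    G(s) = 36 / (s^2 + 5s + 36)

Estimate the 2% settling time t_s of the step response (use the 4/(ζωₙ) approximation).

Comparing s^2 + 5s + 36 to s^2 + 2ζωₙs + ωₙ²: ωₙ = 6 rad/s and ζ = 5/(2·6) ≈ 0.4167.
ζωₙ = 5/2 = 2.5, so t_s ≈ 4/(ζωₙ) = 4/2.5 = 1.600 s.

t_s ≈ 1.600 s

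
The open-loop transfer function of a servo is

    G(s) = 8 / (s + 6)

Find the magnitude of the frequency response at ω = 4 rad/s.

|G(j4)| ≈ 1.109

Substitute s = j4: numerator = 8, denominator = 6 + j4.
|G(j4)| = |8| / |6 + j4| = 8 / 7.2111 ≈ 1.109.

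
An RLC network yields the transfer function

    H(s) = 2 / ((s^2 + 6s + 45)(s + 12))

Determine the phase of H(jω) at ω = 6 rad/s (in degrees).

At s = j6: numerator = 2, denominator = -108 + j486.
∠H = ∠num − ∠den = 0° − (102.53°) = -102.5°.

∠H(j6) ≈ -102.5°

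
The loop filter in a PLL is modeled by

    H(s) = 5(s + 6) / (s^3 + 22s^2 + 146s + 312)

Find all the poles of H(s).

The poles are the roots of the denominator s^3 + 22s^2 + 146s + 312 = 0.
Trying s = -12: the polynomial evaluates to 0, so (s + 12) is a factor.
Dividing out leaves s^2 + 10s + 26 = 0.
The quadratic formula then gives s = -5 ± 1j.

s = -5 ± j, -12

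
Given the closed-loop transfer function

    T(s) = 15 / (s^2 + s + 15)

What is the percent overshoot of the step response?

Comparing s^2 + s + 15 to s^2 + 2ζωₙs + ωₙ²: ωₙ = √15 ≈ 3.873 rad/s and ζ = 1/(2·√15) ≈ 0.1291.
%OS = 100·exp(−πζ/√(1−ζ²)) = 100·exp(−π·0.1291/√(1−0.1291²)) ≈ 66.4%.

%OS ≈ 66.4%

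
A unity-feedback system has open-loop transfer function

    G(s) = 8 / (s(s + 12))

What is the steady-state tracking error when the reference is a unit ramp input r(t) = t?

G(s) has one pole at the origin.
This is a Type 1 system. Kv = lim_{s→0} s·G(s) = 8/12 = 2/3.
e_ss = 1/Kv = 1/(2/3) = 3/2 ≈ 1.500.

e_ss = 1.500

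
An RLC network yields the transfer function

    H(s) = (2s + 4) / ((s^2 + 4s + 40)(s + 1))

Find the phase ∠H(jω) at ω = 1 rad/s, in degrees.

∠H(j1) ≈ -24.29°

At s = j1: numerator = 4 + j2, denominator = 35 + j43.
∠H = ∠num − ∠den = 26.565° − (50.856°) = -24.29°.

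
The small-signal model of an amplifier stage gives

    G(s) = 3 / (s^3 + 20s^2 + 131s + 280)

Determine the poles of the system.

s = -5, -8, -7

The poles are the roots of the denominator s^3 + 20s^2 + 131s + 280 = 0.
Trying s = -5: the polynomial evaluates to 0, so (s + 5) is a factor.
Dividing out leaves s^2 + 15s + 56 = 0.
Factoring the quadratic: (s + 8)(s + 7) = 0.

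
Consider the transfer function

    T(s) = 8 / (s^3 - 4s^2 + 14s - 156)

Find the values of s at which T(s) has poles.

s = -1 + 5j, -1 - 5j, 6

The poles are the roots of the denominator s^3 - 4s^2 + 14s - 156 = 0.
Trying s = 6: the polynomial evaluates to 0, so (s - 6) is a factor.
Dividing out leaves s^2 + 2s + 26 = 0.
The quadratic formula then gives s = -1 ± 5j.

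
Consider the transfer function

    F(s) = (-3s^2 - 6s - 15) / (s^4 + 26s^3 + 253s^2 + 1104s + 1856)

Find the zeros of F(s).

s = -1 ± 2j

Set the numerator to zero: -3s^2 - 6s - 15 = 0, i.e. -3·(s^2 + 2s + 5) = 0.
Factoring: (s^2 + 2s + 5) = 0.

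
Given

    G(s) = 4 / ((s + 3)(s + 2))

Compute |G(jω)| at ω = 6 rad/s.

|G(j6)| ≈ 0.09428

Substitute s = j6: numerator = 4, denominator = -30 + j30.
|G(j6)| = |4| / |-30 + j30| = 4 / 42.426 ≈ 0.09428.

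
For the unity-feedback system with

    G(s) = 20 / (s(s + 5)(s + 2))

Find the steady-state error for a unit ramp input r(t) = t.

e_ss = 0.5000

G(s) has one pole at the origin.
This is a Type 1 system. Kv = lim_{s→0} s·G(s) = 20/10 = 2.
e_ss = 1/Kv = 1/(2) = 1/2 ≈ 0.5000.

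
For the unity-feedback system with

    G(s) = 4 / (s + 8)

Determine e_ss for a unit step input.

G(s) has no poles at the origin.
This is a Type 0 system. Kp = lim_{s→0} G(s) = 4/8 = 1/2.
e_ss = 1/(1 + Kp) = 1/(1 + 1/2) = 2/3 ≈ 0.6667.

e_ss = 0.6667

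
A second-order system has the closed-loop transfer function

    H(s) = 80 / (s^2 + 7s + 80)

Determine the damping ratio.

ζ ≈ 0.3913

Compare the denominator to the standard form s^2 + 2ζωₙs + ωₙ².
ωₙ² = 80, so ωₙ = √80 ≈ 8.944 rad/s.
2ζωₙ = 7, so ζ = 7/(2·√80) ≈ 0.3913.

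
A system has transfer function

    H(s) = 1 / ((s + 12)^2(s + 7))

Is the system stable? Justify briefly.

The poles can be read from the denominator factors: s = -12, -12, -7.
Since all poles lie strictly in the left half-plane, the system is stable.

stable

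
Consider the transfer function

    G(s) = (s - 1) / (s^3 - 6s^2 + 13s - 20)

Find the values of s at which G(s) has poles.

The poles are the roots of the denominator s^3 - 6s^2 + 13s - 20 = 0.
Trying s = 4: the polynomial evaluates to 0, so (s - 4) is a factor.
Dividing out leaves s^2 - 2s + 5 = 0.
The quadratic formula then gives s = 1 ± 2j.

s = 1 + 2j, 1 - 2j, 4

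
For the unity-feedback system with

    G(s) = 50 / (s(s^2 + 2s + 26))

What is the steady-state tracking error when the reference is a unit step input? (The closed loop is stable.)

e_ss = 0

G(s) has one pole at the origin.
This is a Type 1 system; for a step input the steady-state error is zero.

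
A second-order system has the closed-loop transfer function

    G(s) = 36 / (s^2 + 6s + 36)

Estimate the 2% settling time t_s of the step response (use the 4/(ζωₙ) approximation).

Comparing s^2 + 6s + 36 to s^2 + 2ζωₙs + ωₙ²: ωₙ = 6 rad/s and ζ = 6/(2·6) = 0.5.
ζωₙ = 6/2 = 3, so t_s ≈ 4/(ζωₙ) = 4/3 ≈ 1.333 s.

t_s ≈ 1.333 s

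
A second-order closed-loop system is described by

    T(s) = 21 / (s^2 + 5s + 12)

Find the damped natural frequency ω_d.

ω_d ≈ 2.398 rad/s

Comparing s^2 + 5s + 12 to s^2 + 2ζωₙs + ωₙ²: ωₙ = √12 ≈ 3.464 rad/s and ζ = 5/(2·√12) ≈ 0.7217.
ζωₙ = 5/2 = 2.5, so ω_d = ωₙ√(1−ζ²) = √(ωₙ² − (ζωₙ)²) = √(12 − 2.5²) = √5.75 ≈ 2.398 rad/s.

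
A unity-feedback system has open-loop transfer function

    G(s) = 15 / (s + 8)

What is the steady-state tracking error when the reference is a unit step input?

e_ss = 0.3478

G(s) has no poles at the origin.
This is a Type 0 system. Kp = lim_{s→0} G(s) = 15/8.
e_ss = 1/(1 + Kp) = 1/(1 + 15/8) = 8/23 ≈ 0.3478.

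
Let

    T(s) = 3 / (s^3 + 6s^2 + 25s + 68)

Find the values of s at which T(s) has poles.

s = -1 + 4j, -1 - 4j, -4

The poles are the roots of the denominator s^3 + 6s^2 + 25s + 68 = 0.
Trying s = -4: the polynomial evaluates to 0, so (s + 4) is a factor.
Dividing out leaves s^2 + 2s + 17 = 0.
The quadratic formula then gives s = -1 ± 4j.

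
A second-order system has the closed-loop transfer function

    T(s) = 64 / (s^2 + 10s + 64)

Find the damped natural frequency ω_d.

Comparing s^2 + 10s + 64 to s^2 + 2ζωₙs + ωₙ²: ωₙ = 8 rad/s and ζ = 10/(2·8) = 0.625.
ζωₙ = 10/2 = 5, so ω_d = ωₙ√(1−ζ²) = √(ωₙ² − (ζωₙ)²) = √(64 − 5²) = √39 ≈ 6.245 rad/s.

ω_d ≈ 6.245 rad/s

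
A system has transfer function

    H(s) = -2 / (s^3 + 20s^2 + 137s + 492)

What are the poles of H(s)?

The poles are the roots of the denominator s^3 + 20s^2 + 137s + 492 = 0.
Trying s = -12: the polynomial evaluates to 0, so (s + 12) is a factor.
Dividing out leaves s^2 + 8s + 41 = 0.
The quadratic formula then gives s = -4 ± 5j.

s = -4 + 5j, -4 - 5j, -12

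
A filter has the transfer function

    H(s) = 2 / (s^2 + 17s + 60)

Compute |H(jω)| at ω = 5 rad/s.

Substitute s = j5: numerator = 2, denominator = 35 + j85.
|H(j5)| = |2| / |35 + j85| = 2 / 91.924 ≈ 0.02176.

|H(j5)| ≈ 0.02176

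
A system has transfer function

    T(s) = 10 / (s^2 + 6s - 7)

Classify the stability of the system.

unstable

The denominator s^2 + 6s - 7 factors as (s + 7)(s - 1), giving poles at s = -7, 1.
Since the pole(s) at s = 1 lie in the right half-plane, the system is unstable.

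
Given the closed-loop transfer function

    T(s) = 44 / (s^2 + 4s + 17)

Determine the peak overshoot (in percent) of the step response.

Comparing s^2 + 4s + 17 to s^2 + 2ζωₙs + ωₙ²: ωₙ = √17 ≈ 4.123 rad/s and ζ = 4/(2·√17) ≈ 0.4851.
%OS = 100·exp(−πζ/√(1−ζ²)) = 100·exp(−π·0.4851/√(1−0.4851²)) ≈ 17.5%.

%OS ≈ 17.5%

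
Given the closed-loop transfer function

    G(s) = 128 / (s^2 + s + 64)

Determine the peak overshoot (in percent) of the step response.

Comparing s^2 + s + 64 to s^2 + 2ζωₙs + ωₙ²: ωₙ = 8 rad/s and ζ = 1/(2·8) = 0.0625.
%OS = 100·exp(−πζ/√(1−ζ²)) = 100·exp(−π·0.0625/√(1−0.0625²)) ≈ 82.1%.

%OS ≈ 82.1%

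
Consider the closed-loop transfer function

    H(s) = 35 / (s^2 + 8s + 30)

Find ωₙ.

Compare the denominator to the standard form s^2 + 2ζωₙs + ωₙ².
ωₙ² = 30, so ωₙ = √30 ≈ 5.477 rad/s.

ωₙ ≈ 5.477 rad/s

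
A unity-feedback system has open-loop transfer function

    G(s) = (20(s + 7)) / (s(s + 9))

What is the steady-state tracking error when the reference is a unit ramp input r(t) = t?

e_ss = 0.06429

G(s) has one pole at the origin.
This is a Type 1 system. Kv = lim_{s→0} s·G(s) = 140/9.
e_ss = 1/Kv = 1/(140/9) = 9/140 ≈ 0.06429.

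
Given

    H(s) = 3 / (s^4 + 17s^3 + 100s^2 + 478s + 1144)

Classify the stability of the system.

The denominator s^4 + 17s^3 + 100s^2 + 478s + 1144 factors as (s + 4)(s^2 + 2s + 26)(s + 11), giving poles at s = -4, -1 + 5j, -1 - 5j, -11.
Since all poles lie strictly in the left half-plane, the system is stable.

stable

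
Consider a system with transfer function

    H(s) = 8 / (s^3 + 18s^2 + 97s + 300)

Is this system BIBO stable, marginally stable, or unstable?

stable

The denominator s^3 + 18s^2 + 97s + 300 factors as (s^2 + 6s + 25)(s + 12), giving poles at s = -3 ± 4j, -12.
Since all poles lie strictly in the left half-plane, the system is stable.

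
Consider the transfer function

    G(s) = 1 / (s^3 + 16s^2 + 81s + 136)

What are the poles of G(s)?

s = -4 ± j, -8

The poles are the roots of the denominator s^3 + 16s^2 + 81s + 136 = 0.
Trying s = -8: the polynomial evaluates to 0, so (s + 8) is a factor.
Dividing out leaves s^2 + 8s + 17 = 0.
The quadratic formula then gives s = -4 ± 1j.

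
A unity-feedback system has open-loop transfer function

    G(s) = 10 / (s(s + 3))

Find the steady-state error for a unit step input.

e_ss = 0

G(s) has one pole at the origin.
This is a Type 1 system; for a step input the steady-state error is zero.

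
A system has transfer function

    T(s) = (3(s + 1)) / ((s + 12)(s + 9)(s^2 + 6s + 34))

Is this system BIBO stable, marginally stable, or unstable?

stable

The poles can be read from the denominator factors: s = -12, -9, -3 + 5j, -3 - 5j.
Since all poles lie strictly in the left half-plane, the system is stable.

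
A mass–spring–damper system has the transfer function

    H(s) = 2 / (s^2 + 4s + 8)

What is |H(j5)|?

Substitute s = j5: numerator = 2, denominator = -17 + j20.
|H(j5)| = |2| / |-17 + j20| = 2 / 26.249 ≈ 0.07619.

|H(j5)| ≈ 0.07619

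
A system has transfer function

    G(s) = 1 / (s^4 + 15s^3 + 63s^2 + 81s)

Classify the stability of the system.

marginally stable

The denominator s^4 + 15s^3 + 63s^2 + 81s factors as s(s + 3)^2(s + 9), giving poles at s = 0, -3, -9, -3.
Since the simple pole(s) at s = 0 lie on the jω-axis with none in the right half-plane, the system is marginally stable.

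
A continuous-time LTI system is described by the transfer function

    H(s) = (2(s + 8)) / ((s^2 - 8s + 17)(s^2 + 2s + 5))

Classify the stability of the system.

unstable

The poles can be read from the denominator factors: s = 4 + j, 4 - j, -1 + 2j, -1 - 2j.
Since the pole(s) at s = 4 ± j lie in the right half-plane, the system is unstable.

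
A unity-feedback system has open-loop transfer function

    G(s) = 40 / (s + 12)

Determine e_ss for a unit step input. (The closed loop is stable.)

e_ss = 0.2308

G(s) has no poles at the origin.
This is a Type 0 system. Kp = lim_{s→0} G(s) = 40/12 = 10/3.
e_ss = 1/(1 + Kp) = 1/(1 + 10/3) = 3/13 ≈ 0.2308.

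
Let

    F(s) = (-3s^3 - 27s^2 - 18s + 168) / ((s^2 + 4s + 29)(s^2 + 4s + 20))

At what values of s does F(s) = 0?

Set the numerator to zero: -3s^3 - 27s^2 - 18s + 168 = 0, i.e. -3·(s^3 + 9s^2 + 6s - 56) = 0.
Factoring: (s - 2)(s + 7)(s + 4) = 0.

s = 2, -7, -4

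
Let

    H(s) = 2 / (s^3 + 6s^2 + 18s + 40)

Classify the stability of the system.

stable

The denominator s^3 + 6s^2 + 18s + 40 factors as (s + 4)(s^2 + 2s + 10), giving poles at s = -4, -1 + 3j, -1 - 3j.
Since all poles lie strictly in the left half-plane, the system is stable.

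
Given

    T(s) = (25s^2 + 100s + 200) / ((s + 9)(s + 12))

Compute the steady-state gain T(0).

Set s = 0: T(0) = (200) / (108) = 50/27.

T(0) = 50/27 ≈ 1.852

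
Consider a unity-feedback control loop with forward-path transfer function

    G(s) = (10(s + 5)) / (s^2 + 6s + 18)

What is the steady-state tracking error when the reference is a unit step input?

e_ss = 0.2647

G(s) has no poles at the origin.
This is a Type 0 system. Kp = lim_{s→0} G(s) = 50/18 = 25/9.
e_ss = 1/(1 + Kp) = 1/(1 + 25/9) = 9/34 ≈ 0.2647.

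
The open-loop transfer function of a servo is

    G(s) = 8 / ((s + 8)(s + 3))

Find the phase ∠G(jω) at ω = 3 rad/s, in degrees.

At s = j3: numerator = 8, denominator = 15 + j33.
∠G = ∠num − ∠den = 0° − (65.556°) = -65.56°.

∠G(j3) ≈ -65.56°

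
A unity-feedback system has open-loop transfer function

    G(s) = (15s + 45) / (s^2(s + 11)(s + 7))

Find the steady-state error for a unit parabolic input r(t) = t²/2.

G(s) has 2 poles at the origin.
This is a Type 2 system. Ka = lim_{s→0} s^2·G(s) = 45/77.
e_ss = 1/Ka = 1/(45/77) = 77/45 ≈ 1.711.

e_ss = 1.711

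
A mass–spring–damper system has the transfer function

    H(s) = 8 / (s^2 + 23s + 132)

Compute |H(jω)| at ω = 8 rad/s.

Substitute s = j8: numerator = 8, denominator = 68 + j184.
|H(j8)| = |8| / |68 + j184| = 8 / 196.16 ≈ 0.04078.

|H(j8)| ≈ 0.04078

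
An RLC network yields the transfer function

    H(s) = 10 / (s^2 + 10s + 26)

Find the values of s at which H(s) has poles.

s = -5 + j, -5 - j

The poles are the roots of the denominator s^2 + 10s + 26 = 0.
Using the quadratic formula: s = (-10 ± √(-4))/2 = -5 ± 1j.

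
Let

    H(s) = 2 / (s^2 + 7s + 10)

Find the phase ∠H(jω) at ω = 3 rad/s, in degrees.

At s = j3: numerator = 2, denominator = 1 + j21.
∠H = ∠num − ∠den = 0° − (87.274°) = -87.27°.

∠H(j3) ≈ -87.27°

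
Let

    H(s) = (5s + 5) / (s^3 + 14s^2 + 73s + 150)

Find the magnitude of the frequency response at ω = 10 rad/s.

|H(j10)| ≈ 0.03929

Substitute s = j10: numerator = 5 + j50, denominator = -1250 - j270.
|H(j10)| = |5 + j50| / |-1250 - j270| = 50.249 / 1278.8 ≈ 0.03929.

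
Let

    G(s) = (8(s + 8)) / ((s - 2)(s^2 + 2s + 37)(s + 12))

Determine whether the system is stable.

The poles can be read from the denominator factors: s = 2, -1 + 6j, -1 - 6j, -12.
Since the pole(s) at s = 2 lie in the right half-plane, the system is unstable.

unstable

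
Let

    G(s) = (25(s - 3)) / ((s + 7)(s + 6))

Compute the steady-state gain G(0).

G(0) = -25/14 ≈ -1.786

At s = 0 each factor (s + a) contributes a and each (s^2 + bs + c) contributes c.
G(0) = 25·(-3) / ((7) · (6)) = -75/42 = -25/14.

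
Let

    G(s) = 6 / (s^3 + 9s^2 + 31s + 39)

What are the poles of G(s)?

s = -3 ± 2j, -3

The poles are the roots of the denominator s^3 + 9s^2 + 31s + 39 = 0.
Trying s = -3: the polynomial evaluates to 0, so (s + 3) is a factor.
Dividing out leaves s^2 + 6s + 13 = 0.
The quadratic formula then gives s = -3 ± 2j.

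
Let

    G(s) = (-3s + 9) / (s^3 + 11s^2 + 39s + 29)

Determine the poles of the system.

s = -5 + 2j, -5 - 2j, -1

The poles are the roots of the denominator s^3 + 11s^2 + 39s + 29 = 0.
Trying s = -1: the polynomial evaluates to 0, so (s + 1) is a factor.
Dividing out leaves s^2 + 10s + 29 = 0.
The quadratic formula then gives s = -5 ± 2j.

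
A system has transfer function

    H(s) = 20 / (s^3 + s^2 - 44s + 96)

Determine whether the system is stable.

unstable

The denominator s^3 + s^2 - 44s + 96 factors as (s - 3)(s - 4)(s + 8), giving poles at s = 3, 4, -8.
Since the pole(s) at s = 3, 4 lie in the right half-plane, the system is unstable.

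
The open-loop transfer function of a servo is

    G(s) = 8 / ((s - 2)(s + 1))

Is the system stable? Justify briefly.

The poles can be read from the denominator factors: s = 2, -1.
Since the pole(s) at s = 2 lie in the right half-plane, the system is unstable.

unstable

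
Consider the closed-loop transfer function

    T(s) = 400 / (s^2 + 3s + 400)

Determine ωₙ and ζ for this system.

Compare the denominator to the standard form s^2 + 2ζωₙs + ωₙ².
ωₙ² = 400, so ωₙ = 20 rad/s.
2ζωₙ = 3, so ζ = 3/(2·20) = 0.075.

ωₙ = 20 rad/s, ζ = 0.075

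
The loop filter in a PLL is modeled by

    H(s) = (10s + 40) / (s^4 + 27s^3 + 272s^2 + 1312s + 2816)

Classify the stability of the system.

The denominator s^4 + 27s^3 + 272s^2 + 1312s + 2816 factors as (s + 8)(s^2 + 8s + 32)(s + 11), giving poles at s = -8, -4 + 4j, -4 - 4j, -11.
Since all poles lie strictly in the left half-plane, the system is stable.

stable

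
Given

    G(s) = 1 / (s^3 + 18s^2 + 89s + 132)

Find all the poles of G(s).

s = -11, -3, -4

The poles are the roots of the denominator s^3 + 18s^2 + 89s + 132 = 0.
Trying s = -11: the polynomial evaluates to 0, so (s + 11) is a factor.
Dividing out leaves s^2 + 7s + 12 = 0.
Factoring the quadratic: (s + 3)(s + 4) = 0.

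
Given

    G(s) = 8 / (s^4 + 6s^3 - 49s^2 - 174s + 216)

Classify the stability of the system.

The denominator s^4 + 6s^3 - 49s^2 - 174s + 216 factors as (s + 4)(s + 9)(s - 1)(s - 6), giving poles at s = -4, -9, 1, 6.
Since the pole(s) at s = 1, 6 lie in the right half-plane, the system is unstable.

unstable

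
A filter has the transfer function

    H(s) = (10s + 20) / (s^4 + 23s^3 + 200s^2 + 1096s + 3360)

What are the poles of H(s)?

s = -2 ± 6j, -12, -7

The poles are the roots of the denominator s^4 + 23s^3 + 200s^2 + 1096s + 3360 = 0.
Trying s = -12: the polynomial evaluates to 0, so (s + 12) is a factor.
Dividing out leaves s^3 + 11s^2 + 68s + 280 = 0.
This factors further as (s^2 + 4s + 40)(s + 7) = 0.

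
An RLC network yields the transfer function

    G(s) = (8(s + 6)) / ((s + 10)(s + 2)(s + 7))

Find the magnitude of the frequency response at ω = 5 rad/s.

|G(j5)| ≈ 0.1206

Substitute s = j5: numerator = 48 + j40, denominator = -335 + j395.
|G(j5)| = |48 + j40| / |-335 + j395| = 62.482 / 517.93 ≈ 0.1206.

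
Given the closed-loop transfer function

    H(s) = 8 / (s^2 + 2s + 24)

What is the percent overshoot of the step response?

Comparing s^2 + 2s + 24 to s^2 + 2ζωₙs + ωₙ²: ωₙ = √24 ≈ 4.899 rad/s and ζ = 2/(2·√24) ≈ 0.2041.
%OS = 100·exp(−πζ/√(1−ζ²)) = 100·exp(−π·0.2041/√(1−0.2041²)) ≈ 51.9%.

%OS ≈ 51.9%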